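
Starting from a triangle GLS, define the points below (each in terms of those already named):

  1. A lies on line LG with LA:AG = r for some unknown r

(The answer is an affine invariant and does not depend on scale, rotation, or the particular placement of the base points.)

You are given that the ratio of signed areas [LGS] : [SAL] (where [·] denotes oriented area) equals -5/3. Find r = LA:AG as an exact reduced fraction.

r = 3/2

Work in coordinates with G = (0, 0), L = (1, 0), S = (0, 1).
1. With LA:AG = r, write λ = r/(r+1) so A = L + λ·(G−L); A is affine-linear in λ
Every point depending on A is an affine combination of A and λ-independent points, so each such coordinate is linear in λ; the λ² term in each signed area is a multiple of (G−L)×(G−L) = 0, so 2·[LGS] and 2·[SAL] are each linear in λ. Evaluating at λ=0 and λ=1:
  2·[LGS] = -1,   2·[SAL] = λ
So [LGS]:[SAL] = (-1) / (λ). Setting this equal to -5/3:
  -1 = -5/3·(λ)  ⇒  λ = 3/5
Then r = λ/(1−λ) = (3/5)/(2/5) = 3/2. Check: with r = 3/2, A = (2/5, 0) and [LGS]:[SAL] = -5/3 as required.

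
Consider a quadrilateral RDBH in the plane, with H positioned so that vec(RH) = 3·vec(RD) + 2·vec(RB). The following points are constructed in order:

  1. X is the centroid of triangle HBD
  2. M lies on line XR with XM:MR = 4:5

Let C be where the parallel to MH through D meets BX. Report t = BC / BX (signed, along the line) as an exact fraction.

Assign R = (0, 0), D = (1, 0), B = (0, 1), H = (3, 2) — the answer is frame-independent, so this choice is without loss of generality.
1. X is the centroid of triangle HBD ⇒ X = (4/3, 1)
2. M lies on line XR with XM:MR = 4:5 ⇒ M = (20/27, 5/9)
through D parallel to MH: direction (61/27, 13/9); meets BX at C = (100/39, 1)
C = B + t·(X−B) with t = 25/13

t = 25/13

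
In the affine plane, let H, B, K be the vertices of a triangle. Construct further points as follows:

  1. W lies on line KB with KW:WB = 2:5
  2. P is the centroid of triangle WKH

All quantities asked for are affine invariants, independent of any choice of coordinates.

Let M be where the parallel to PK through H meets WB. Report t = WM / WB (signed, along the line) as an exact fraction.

t = -4/5

Set H = (0, 0), B = (1, 0), K = (0, 1); any affine frame gives the same invariant.
1. W lies on line KB with KW:WB = 2:5 ⇒ W = (2/7, 5/7)
2. P is the centroid of triangle WKH ⇒ P = (2/21, 4/7)
through H parallel to PK: direction (-2/21, 3/7); meets WB at M = (-2/7, 9/7)
M = W + t·(B−W) with t = -4/5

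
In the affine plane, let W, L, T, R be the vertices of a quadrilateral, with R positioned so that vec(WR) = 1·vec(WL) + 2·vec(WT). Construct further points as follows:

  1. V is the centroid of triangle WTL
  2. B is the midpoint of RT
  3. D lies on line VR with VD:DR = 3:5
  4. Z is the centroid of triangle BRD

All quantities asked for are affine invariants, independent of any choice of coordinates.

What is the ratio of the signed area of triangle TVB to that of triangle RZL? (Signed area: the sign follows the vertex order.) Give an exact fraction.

Choose coordinates W = (0, 0), L = (1, 0), T = (0, 1), R = (1, 2).
1. V is the centroid of triangle WTL ⇒ V = (1/3, 1/3)
2. B is the midpoint of RT ⇒ B = (1/2, 3/2)
3. D lies on line VR with VD:DR = 3:5 ⇒ D = (7/12, 23/24)
4. Z is the centroid of triangle BRD ⇒ Z = (25/36, 107/72)
2·[TVB] = 1/2, 2·[RZL] = 11/18
[TVB]:[RZL] = 1/2:11/18 = 9/11

[TVB]:[RZL] = 9/11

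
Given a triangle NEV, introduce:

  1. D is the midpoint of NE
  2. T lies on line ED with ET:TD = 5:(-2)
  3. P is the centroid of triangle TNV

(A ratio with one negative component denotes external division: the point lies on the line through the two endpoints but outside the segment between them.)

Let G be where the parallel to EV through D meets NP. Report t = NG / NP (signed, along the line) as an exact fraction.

Assign N = (0, 0), E = (1, 0), V = (0, 1) — the answer is frame-independent, so this choice is without loss of generality.
1. D is the midpoint of NE ⇒ D = (1/2, 0)
2. T lies on line ED with ET:TD = 5:(-2) ⇒ T = (1/6, 0)
3. P is the centroid of triangle TNV ⇒ P = (1/18, 1/3)
through D parallel to EV: direction (-1, 1); meets NP at G = (1/14, 3/7)
G = N + t·(P−N) with t = 9/7

t = 9/7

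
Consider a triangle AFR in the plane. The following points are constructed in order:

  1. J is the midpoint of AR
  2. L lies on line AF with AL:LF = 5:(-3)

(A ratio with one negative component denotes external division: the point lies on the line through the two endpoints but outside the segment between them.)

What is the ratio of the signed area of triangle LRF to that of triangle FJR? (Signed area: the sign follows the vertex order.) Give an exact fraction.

Work in coordinates with A = (0, 0), F = (1, 0), R = (0, 1).
1. J is the midpoint of AR ⇒ J = (0, 1/2)
2. L lies on line AF with AL:LF = 5:(-3) ⇒ L = (5/2, 0)
2·[LRF] = 3/2, 2·[FJR] = -1/2
[LRF]:[FJR] = 3/2:-1/2 = -3

[LRF]:[FJR] = -3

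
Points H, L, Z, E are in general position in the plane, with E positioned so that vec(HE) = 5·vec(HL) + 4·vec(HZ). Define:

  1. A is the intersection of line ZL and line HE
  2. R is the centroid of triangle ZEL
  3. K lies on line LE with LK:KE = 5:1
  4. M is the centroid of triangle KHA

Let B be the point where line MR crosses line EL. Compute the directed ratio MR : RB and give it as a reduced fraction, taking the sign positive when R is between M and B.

MR:RB = -1/18

Set H = (0, 0), L = (1, 0), Z = (0, 1), E = (5, 4); any affine frame gives the same invariant.
1. A is the intersection of line ZL and line HE ⇒ A = (5/9, 4/9)
2. R is the centroid of triangle ZEL ⇒ R = (2, 5/3)
3. K lies on line LE with LK:KE = 5:1 ⇒ K = (13/3, 10/3)
4. M is the centroid of triangle KHA ⇒ M = (44/27, 34/27)
line MR meets EL at B = (-14/3, -17/3)
R = M + t·(B−M) with t = -1/17, so MR:RB = -1/17:18/17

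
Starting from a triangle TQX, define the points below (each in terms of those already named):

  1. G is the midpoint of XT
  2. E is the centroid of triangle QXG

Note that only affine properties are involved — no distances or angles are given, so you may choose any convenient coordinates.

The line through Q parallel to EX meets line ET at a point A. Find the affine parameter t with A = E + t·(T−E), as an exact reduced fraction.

Work in coordinates with T = (0, 0), Q = (1, 0), X = (0, 1).
1. G is the midpoint of XT ⇒ G = (0, 1/2)
2. E is the centroid of triangle QXG ⇒ E = (1/3, 1/2)
through Q parallel to EX: direction (-1/3, 1/2); meets ET at A = (1/2, 3/4)
A = E + t·(T−E) with t = -1/2

t = -1/2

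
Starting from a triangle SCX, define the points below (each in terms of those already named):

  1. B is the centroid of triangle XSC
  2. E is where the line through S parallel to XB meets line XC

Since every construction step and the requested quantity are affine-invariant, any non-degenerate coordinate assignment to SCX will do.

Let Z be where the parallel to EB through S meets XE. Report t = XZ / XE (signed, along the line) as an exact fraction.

Assign S = (0, 0), C = (1, 0), X = (0, 1) — the answer is frame-independent, so this choice is without loss of generality.
1. B is the centroid of triangle XSC ⇒ B = (1/3, 1/3)
2. E is where the line through S parallel to XB meets line XC ⇒ E = (-1, 2)
through S parallel to EB: direction (4/3, -5/3); meets XE at Z = (-4, 5)
Z = X + t·(E−X) with t = 4

t = 4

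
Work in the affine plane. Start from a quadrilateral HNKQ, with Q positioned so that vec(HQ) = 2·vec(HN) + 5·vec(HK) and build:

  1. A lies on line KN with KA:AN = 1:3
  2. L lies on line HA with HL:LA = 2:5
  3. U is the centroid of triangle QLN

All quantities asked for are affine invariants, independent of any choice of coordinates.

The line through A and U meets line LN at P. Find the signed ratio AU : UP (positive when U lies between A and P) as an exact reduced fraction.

AU:UP = -91/136

Choose coordinates H = (0, 0), N = (1, 0), K = (0, 1), Q = (2, 5).
1. A lies on line KN with KA:AN = 1:3 ⇒ A = (1/4, 3/4)
2. L lies on line HA with HL:LA = 2:5 ⇒ L = (1/14, 3/14)
3. U is the centroid of triangle QLN ⇒ U = (43/42, 73/42)
line AU meets LN at P = (-13/98, 333/1274)
U = A + t·(P−A) with t = -91/45, so AU:UP = -91/45:136/45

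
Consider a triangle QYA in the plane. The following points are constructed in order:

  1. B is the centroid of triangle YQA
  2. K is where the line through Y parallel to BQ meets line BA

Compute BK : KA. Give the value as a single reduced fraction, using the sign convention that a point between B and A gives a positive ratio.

Assign Q = (0, 0), Y = (1, 0), A = (0, 1) — the answer is frame-independent, so this choice is without loss of generality.
1. B is the centroid of triangle YQA ⇒ B = (1/3, 1/3)
2. K is where the line through Y parallel to BQ meets line BA ⇒ K = (2/3, -1/3)
K = B + t·(A−B) with t = -1, so BK:KA = t:(1−t) = -1:2

BK:KA = -1/2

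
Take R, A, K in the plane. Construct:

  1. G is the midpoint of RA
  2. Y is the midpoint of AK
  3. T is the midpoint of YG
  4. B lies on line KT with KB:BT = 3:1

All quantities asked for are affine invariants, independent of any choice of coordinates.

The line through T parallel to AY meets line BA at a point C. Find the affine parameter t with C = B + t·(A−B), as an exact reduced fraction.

t = -1/3

Set R = (0, 0), A = (1, 0), K = (0, 1); any affine frame gives the same invariant.
1. G is the midpoint of RA ⇒ G = (1/2, 0)
2. Y is the midpoint of AK ⇒ Y = (1/2, 1/2)
3. T is the midpoint of YG ⇒ T = (1/2, 1/4)
4. B lies on line KT with KB:BT = 3:1 ⇒ B = (3/8, 7/16)
through T parallel to AY: direction (-1/2, 1/2); meets BA at C = (1/6, 7/12)
C = B + t·(A−B) with t = -1/3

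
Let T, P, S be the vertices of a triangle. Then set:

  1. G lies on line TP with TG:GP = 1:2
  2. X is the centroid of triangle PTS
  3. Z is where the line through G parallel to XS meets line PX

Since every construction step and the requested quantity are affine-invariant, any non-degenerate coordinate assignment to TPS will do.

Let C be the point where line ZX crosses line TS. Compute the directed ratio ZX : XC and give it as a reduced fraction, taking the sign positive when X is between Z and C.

ZX:XC = -2/3

Set T = (0, 0), P = (1, 0), S = (0, 1); any affine frame gives the same invariant.
1. G lies on line TP with TG:GP = 1:2 ⇒ G = (1/3, 0)
2. X is the centroid of triangle PTS ⇒ X = (1/3, 1/3)
3. Z is where the line through G parallel to XS meets line PX ⇒ Z = (1/9, 4/9)
line ZX meets TS at C = (0, 1/2)
X = Z + t·(C−Z) with t = -2, so ZX:XC = -2:3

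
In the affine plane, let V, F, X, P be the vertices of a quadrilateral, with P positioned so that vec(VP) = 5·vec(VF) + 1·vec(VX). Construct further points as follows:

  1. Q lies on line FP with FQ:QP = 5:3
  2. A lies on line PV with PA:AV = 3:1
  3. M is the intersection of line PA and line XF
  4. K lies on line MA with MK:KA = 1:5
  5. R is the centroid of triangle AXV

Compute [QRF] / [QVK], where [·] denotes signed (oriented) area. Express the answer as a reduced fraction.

[QRF]:[QVK] = -270/13

Set V = (0, 0), F = (1, 0), X = (0, 1), P = (5, 1); any affine frame gives the same invariant.
1. Q lies on line FP with FQ:QP = 5:3 ⇒ Q = (7/2, 5/8)
2. A lies on line PV with PA:AV = 3:1 ⇒ A = (5/4, 1/4)
3. M is the intersection of line PA and line XF ⇒ M = (5/6, 1/6)
4. K lies on line MA with MK:KA = 1:5 ⇒ K = (65/72, 13/72)
5. R is the centroid of triangle AXV ⇒ R = (5/12, 5/12)
2·[QRF] = 45/32, 2·[QVK] = -13/192
[QRF]:[QVK] = 45/32:-13/192 = -270/13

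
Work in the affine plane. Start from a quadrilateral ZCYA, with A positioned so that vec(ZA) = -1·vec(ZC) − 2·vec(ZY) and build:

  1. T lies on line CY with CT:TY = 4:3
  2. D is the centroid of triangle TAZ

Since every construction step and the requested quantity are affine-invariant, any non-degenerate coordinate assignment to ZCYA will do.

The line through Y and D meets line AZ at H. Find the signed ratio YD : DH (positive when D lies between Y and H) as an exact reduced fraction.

YD:DH = -23/2

Set Z = (0, 0), C = (1, 0), Y = (0, 1), A = (-1, -2); any affine frame gives the same invariant.
1. T lies on line CY with CT:TY = 4:3 ⇒ T = (3/7, 4/7)
2. D is the centroid of triangle TAZ ⇒ D = (-4/21, -10/21)
line YD meets AZ at H = (-4/23, -8/23)
D = Y + t·(H−Y) with t = 23/21, so YD:DH = 23/21:-2/21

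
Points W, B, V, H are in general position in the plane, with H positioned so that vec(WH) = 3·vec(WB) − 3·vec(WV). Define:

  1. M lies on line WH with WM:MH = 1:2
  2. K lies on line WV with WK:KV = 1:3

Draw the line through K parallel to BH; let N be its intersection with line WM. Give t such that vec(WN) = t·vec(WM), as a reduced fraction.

Work in coordinates with W = (0, 0), B = (1, 0), V = (0, 1), H = (3, -3).
1. M lies on line WH with WM:MH = 1:2 ⇒ M = (1, -1)
2. K lies on line WV with WK:KV = 1:3 ⇒ K = (0, 1/4)
through K parallel to BH: direction (2, -3); meets WM at N = (1/2, -1/2)
N = W + t·(M−W) with t = 1/2

t = 1/2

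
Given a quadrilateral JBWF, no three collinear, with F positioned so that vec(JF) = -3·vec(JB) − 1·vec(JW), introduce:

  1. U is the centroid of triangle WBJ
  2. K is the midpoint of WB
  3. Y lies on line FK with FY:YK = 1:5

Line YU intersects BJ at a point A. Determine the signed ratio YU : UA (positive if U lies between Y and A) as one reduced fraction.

YU:UA = -13/4

Work in coordinates with J = (0, 0), B = (1, 0), W = (0, 1), F = (-3, -1).
1. U is the centroid of triangle WBJ ⇒ U = (1/3, 1/3)
2. K is the midpoint of WB ⇒ K = (1/2, 1/2)
3. Y lies on line FK with FY:YK = 1:5 ⇒ Y = (-29/12, -3/4)
line YU meets BJ at A = (-20/39, 0)
U = Y + t·(A−Y) with t = 13/9, so YU:UA = 13/9:-4/9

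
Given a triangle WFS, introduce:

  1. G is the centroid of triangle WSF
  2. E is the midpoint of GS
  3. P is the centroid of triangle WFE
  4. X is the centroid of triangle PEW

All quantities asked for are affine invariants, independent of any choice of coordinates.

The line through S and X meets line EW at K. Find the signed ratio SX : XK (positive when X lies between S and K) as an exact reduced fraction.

SX:XK = -13/4

Choose coordinates W = (0, 0), F = (1, 0), S = (0, 1).
1. G is the centroid of triangle WSF ⇒ G = (1/3, 1/3)
2. E is the midpoint of GS ⇒ E = (1/6, 2/3)
3. P is the centroid of triangle WFE ⇒ P = (7/18, 2/9)
4. X is the centroid of triangle PEW ⇒ X = (5/27, 8/27)
line SX meets EW at K = (5/39, 20/39)
X = S + t·(K−S) with t = 13/9, so SX:XK = 13/9:-4/9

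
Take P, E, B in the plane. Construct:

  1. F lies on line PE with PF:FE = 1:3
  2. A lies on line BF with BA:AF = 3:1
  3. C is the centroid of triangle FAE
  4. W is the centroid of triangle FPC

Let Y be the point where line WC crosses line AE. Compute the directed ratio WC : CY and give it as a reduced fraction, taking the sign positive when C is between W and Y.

WC:CY = 5/3

Set P = (0, 0), E = (1, 0), B = (0, 1); any affine frame gives the same invariant.
1. F lies on line PE with PF:FE = 1:3 ⇒ F = (1/4, 0)
2. A lies on line BF with BA:AF = 3:1 ⇒ A = (3/16, 1/4)
3. C is the centroid of triangle FAE ⇒ C = (23/48, 1/12)
4. W is the centroid of triangle FPC ⇒ W = (35/144, 1/36)
line WC meets AE at Y = (149/240, 7/60)
C = W + t·(Y−W) with t = 5/8, so WC:CY = 5/8:3/8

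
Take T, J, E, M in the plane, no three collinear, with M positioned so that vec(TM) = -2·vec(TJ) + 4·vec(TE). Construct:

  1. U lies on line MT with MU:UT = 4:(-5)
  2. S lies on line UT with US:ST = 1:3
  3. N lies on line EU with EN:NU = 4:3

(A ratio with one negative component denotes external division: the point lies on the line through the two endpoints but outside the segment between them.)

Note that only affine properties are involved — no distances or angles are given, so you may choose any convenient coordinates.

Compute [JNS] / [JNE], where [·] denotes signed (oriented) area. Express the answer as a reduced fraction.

Work in coordinates with T = (0, 0), J = (1, 0), E = (0, 1), M = (-2, 4).
1. U lies on line MT with MU:UT = 4:(-5) ⇒ U = (-10, 20)
2. S lies on line UT with US:ST = 1:3 ⇒ S = (-15/2, 15)
3. N lies on line EU with EN:NU = 4:3 ⇒ N = (-40/7, 83/7)
2·[JNS] = 1/14, 2·[JNE] = 36/7
[JNS]:[JNE] = 1/14:36/7 = 1/72

[JNS]:[JNE] = 1/72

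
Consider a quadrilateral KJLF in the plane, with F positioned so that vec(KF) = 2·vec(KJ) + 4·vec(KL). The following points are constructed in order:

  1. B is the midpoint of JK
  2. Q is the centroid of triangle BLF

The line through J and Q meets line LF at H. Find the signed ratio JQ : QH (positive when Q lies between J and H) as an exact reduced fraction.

JQ:QH = 23/7

Set K = (0, 0), J = (1, 0), L = (0, 1), F = (2, 4); any affine frame gives the same invariant.
1. B is the midpoint of JK ⇒ B = (1/2, 0)
2. Q is the centroid of triangle BLF ⇒ Q = (5/6, 5/3)
line JQ meets LF at H = (18/23, 50/23)
Q = J + t·(H−J) with t = 23/30, so JQ:QH = 23/30:7/30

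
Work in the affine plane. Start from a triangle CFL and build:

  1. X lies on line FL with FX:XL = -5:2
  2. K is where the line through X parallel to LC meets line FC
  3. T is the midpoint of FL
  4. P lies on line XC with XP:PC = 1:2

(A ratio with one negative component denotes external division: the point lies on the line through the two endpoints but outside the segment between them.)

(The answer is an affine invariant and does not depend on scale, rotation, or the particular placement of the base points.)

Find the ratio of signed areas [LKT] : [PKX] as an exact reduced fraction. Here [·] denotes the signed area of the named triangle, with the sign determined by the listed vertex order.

Assign C = (0, 0), F = (1, 0), L = (0, 1) — the answer is frame-independent, so this choice is without loss of generality.
1. X lies on line FL with FX:XL = -5:2 ⇒ X = (-2/3, 5/3)
2. K is where the line through X parallel to LC meets line FC ⇒ K = (-2/3, 0)
3. T is the midpoint of FL ⇒ T = (1/2, 1/2)
4. P lies on line XC with XP:PC = 1:2 ⇒ P = (-4/9, 10/9)
2·[LKT] = 5/6, 2·[PKX] = -10/27
[LKT]:[PKX] = 5/6:-10/27 = -9/4

[LKT]:[PKX] = -9/4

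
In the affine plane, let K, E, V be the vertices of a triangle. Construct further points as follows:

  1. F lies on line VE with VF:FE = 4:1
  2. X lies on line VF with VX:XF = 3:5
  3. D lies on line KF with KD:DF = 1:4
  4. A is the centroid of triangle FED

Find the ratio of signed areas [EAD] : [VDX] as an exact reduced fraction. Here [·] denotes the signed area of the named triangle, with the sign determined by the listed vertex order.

[EAD]:[VDX] = 2/9

Set K = (0, 0), E = (1, 0), V = (0, 1); any affine frame gives the same invariant.
1. F lies on line VE with VF:FE = 4:1 ⇒ F = (4/5, 1/5)
2. X lies on line VF with VX:XF = 3:5 ⇒ X = (3/10, 7/10)
3. D lies on line KF with KD:DF = 1:4 ⇒ D = (4/25, 1/25)
4. A is the centroid of triangle FED ⇒ A = (49/75, 2/25)
2·[EAD] = 4/75, 2·[VDX] = 6/25
[EAD]:[VDX] = 4/75:6/25 = 2/9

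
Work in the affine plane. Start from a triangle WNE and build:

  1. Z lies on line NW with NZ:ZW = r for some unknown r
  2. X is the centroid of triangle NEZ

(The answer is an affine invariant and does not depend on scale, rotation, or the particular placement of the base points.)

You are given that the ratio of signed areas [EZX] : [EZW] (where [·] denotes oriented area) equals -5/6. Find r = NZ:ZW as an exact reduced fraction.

r = 5/2

Choose coordinates W = (0, 0), N = (1, 0), E = (0, 1).
1. With NZ:ZW = r, write λ = r/(r+1) so Z = N + λ·(W−N); Z is affine-linear in λ
2. X is the centroid of triangle NEZ ⇒ X is an affine combination of earlier points and hence also affine-linear in λ
Every point depending on Z is an affine combination of Z and λ-independent points, so each such coordinate is linear in λ; the λ² term in each signed area is a multiple of (W−N)×(W−N) = 0, so 2·[EZX] and 2·[EZW] are each linear in λ. Evaluating at λ=0 and λ=1:
  2·[EZX] = 1/3·λ,   2·[EZW] = λ − 1
So [EZX]:[EZW] = (1/3·λ) / (λ − 1). Setting this equal to -5/6:
  1/3·λ = -5/6·(λ − 1)  ⇒  λ = 5/7
Then r = λ/(1−λ) = (5/7)/(2/7) = 5/2. Check: with r = 5/2, Z = (2/7, 0) and [EZX]:[EZW] = -5/6 as required.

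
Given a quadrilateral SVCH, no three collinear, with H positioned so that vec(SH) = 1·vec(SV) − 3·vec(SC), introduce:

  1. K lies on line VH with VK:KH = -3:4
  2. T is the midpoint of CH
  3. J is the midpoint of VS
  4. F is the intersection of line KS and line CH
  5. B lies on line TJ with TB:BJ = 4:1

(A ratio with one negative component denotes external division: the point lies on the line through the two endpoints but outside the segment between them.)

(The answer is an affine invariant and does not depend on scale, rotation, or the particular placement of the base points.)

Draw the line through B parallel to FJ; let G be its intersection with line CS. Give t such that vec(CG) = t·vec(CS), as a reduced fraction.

t = 21/55

Set S = (0, 0), V = (1, 0), C = (0, 1), H = (1, -3); any affine frame gives the same invariant.
1. K lies on line VH with VK:KH = -3:4 ⇒ K = (1, 9)
2. T is the midpoint of CH ⇒ T = (1/2, -1)
3. J is the midpoint of VS ⇒ J = (1/2, 0)
4. F is the intersection of line KS and line CH ⇒ F = (1/13, 9/13)
5. B lies on line TJ with TB:BJ = 4:1 ⇒ B = (1/2, -1/5)
through B parallel to FJ: direction (11/26, -9/13); meets CS at G = (0, 34/55)
G = C + t·(S−C) with t = 21/55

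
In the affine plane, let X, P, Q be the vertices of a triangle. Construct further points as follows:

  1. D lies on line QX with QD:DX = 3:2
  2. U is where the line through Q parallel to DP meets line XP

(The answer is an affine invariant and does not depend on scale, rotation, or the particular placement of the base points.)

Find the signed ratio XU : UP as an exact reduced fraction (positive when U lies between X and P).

XU:UP = -5/3

Work in coordinates with X = (0, 0), P = (1, 0), Q = (0, 1).
1. D lies on line QX with QD:DX = 3:2 ⇒ D = (0, 2/5)
2. U is where the line through Q parallel to DP meets line XP ⇒ U = (5/2, 0)
U = X + t·(P−X) with t = 5/2, so XU:UP = t:(1−t) = 5/2:-3/2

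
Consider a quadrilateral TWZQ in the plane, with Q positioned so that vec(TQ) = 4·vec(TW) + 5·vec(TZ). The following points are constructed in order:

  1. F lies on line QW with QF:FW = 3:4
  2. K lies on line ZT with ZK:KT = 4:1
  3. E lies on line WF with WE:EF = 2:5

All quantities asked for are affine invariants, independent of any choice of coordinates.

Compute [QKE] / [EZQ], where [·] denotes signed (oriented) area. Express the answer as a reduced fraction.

Set T = (0, 0), W = (1, 0), Z = (0, 1), Q = (4, 5); any affine frame gives the same invariant.
1. F lies on line QW with QF:FW = 3:4 ⇒ F = (19/7, 20/7)
2. K lies on line ZT with ZK:KT = 4:1 ⇒ K = (0, 1/5)
3. E lies on line WF with WE:EF = 2:5 ⇒ E = (73/49, 40/49)
2·[QKE] = 164/35, 2·[EZQ] = -328/49
[QKE]:[EZQ] = 164/35:-328/49 = -7/10

[QKE]:[EZQ] = -7/10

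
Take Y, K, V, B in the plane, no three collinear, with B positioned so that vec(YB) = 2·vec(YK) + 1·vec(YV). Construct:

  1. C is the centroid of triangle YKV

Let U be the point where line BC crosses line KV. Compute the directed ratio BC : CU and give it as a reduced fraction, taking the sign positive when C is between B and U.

BC:CU = -7

Choose coordinates Y = (0, 0), K = (1, 0), V = (0, 1), B = (2, 1).
1. C is the centroid of triangle YKV ⇒ C = (1/3, 1/3)
line BC meets KV at U = (4/7, 3/7)
C = B + t·(U−B) with t = 7/6, so BC:CU = 7/6:-1/6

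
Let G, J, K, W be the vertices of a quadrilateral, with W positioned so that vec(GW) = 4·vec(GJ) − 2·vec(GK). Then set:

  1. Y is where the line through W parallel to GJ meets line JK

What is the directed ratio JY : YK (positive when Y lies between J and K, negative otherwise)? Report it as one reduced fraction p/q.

Choose coordinates G = (0, 0), J = (1, 0), K = (0, 1), W = (4, -2).
1. Y is where the line through W parallel to GJ meets line JK ⇒ Y = (3, -2)
Y = J + t·(K−J) with t = -2, so JY:YK = t:(1−t) = -2:3

JY:YK = -2/3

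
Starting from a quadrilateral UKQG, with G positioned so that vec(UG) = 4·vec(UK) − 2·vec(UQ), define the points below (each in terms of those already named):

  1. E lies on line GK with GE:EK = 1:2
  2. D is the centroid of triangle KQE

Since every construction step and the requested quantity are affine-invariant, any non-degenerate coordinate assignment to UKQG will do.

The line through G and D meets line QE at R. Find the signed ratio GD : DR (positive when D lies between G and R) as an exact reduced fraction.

Set U = (0, 0), K = (1, 0), Q = (0, 1), G = (4, -2); any affine frame gives the same invariant.
1. E lies on line GK with GE:EK = 1:2 ⇒ E = (3, -4/3)
2. D is the centroid of triangle KQE ⇒ D = (4/3, -1/9)
line GD meets QE at R = (12/5, -13/15)
D = G + t·(R−G) with t = 5/3, so GD:DR = 5/3:-2/3

GD:DR = -5/2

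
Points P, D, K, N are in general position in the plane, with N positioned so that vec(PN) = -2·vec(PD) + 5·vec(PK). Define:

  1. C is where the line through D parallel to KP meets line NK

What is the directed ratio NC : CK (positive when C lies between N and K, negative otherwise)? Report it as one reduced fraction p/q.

NC:CK = -3

Assign P = (0, 0), D = (1, 0), K = (0, 1), N = (-2, 5) — the answer is frame-independent, so this choice is without loss of generality.
1. C is where the line through D parallel to KP meets line NK ⇒ C = (1, -1)
C = N + t·(K−N) with t = 3/2, so NC:CK = t:(1−t) = 3/2:-1/2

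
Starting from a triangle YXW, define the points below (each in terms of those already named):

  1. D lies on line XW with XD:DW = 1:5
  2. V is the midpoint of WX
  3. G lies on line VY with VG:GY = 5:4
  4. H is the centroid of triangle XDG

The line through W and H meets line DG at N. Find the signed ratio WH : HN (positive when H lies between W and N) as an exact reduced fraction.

Assign Y = (0, 0), X = (1, 0), W = (0, 1) — the answer is frame-independent, so this choice is without loss of generality.
1. D lies on line XW with XD:DW = 1:5 ⇒ D = (5/6, 1/6)
2. V is the midpoint of WX ⇒ V = (1/2, 1/2)
3. G lies on line VY with VG:GY = 5:4 ⇒ G = (2/9, 2/9)
4. H is the centroid of triangle XDG ⇒ H = (37/54, 7/54)
line WH meets DG at N = (185/288, 53/288)
H = W + t·(N−W) with t = 16/15, so WH:HN = 16/15:-1/15

WH:HN = -16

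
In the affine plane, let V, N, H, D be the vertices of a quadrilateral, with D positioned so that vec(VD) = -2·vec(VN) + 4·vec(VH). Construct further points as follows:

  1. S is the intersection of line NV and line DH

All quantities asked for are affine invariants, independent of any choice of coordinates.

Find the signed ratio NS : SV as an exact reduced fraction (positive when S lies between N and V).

NS:SV = 1/2

Work in coordinates with V = (0, 0), N = (1, 0), H = (0, 1), D = (-2, 4).
1. S is the intersection of line NV and line DH ⇒ S = (2/3, 0)
S = N + t·(V−N) with t = 1/3, so NS:SV = t:(1−t) = 1/3:2/3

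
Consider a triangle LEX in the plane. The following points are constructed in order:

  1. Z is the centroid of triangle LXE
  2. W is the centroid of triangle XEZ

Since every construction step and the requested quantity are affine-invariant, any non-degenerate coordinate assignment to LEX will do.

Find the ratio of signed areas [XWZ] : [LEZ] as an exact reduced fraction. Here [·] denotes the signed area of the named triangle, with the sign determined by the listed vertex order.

[XWZ]:[LEZ] = -1/3

Assign L = (0, 0), E = (1, 0), X = (0, 1) — the answer is frame-independent, so this choice is without loss of generality.
1. Z is the centroid of triangle LXE ⇒ Z = (1/3, 1/3)
2. W is the centroid of triangle XEZ ⇒ W = (4/9, 4/9)
2·[XWZ] = -1/9, 2·[LEZ] = 1/3
[XWZ]:[LEZ] = -1/9:1/3 = -1/3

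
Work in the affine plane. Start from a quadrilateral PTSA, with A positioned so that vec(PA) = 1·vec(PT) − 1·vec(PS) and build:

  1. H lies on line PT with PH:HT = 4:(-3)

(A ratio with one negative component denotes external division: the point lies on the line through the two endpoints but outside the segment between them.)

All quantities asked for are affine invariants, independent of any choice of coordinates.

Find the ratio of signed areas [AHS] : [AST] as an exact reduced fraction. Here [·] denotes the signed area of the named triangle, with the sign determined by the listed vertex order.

[AHS]:[AST] = -7

Work in coordinates with P = (0, 0), T = (1, 0), S = (0, 1), A = (1, -1).
1. H lies on line PT with PH:HT = 4:(-3) ⇒ H = (4, 0)
2·[AHS] = 7, 2·[AST] = -1
[AHS]:[AST] = 7:-1 = -7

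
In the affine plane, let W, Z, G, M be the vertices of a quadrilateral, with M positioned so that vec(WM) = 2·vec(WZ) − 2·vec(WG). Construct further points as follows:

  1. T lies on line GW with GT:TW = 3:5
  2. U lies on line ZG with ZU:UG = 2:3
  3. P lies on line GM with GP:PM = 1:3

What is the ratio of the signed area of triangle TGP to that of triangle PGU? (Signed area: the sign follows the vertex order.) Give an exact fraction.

[TGP]:[PGU] = 5/4

Work in coordinates with W = (0, 0), Z = (1, 0), G = (0, 1), M = (2, -2).
1. T lies on line GW with GT:TW = 3:5 ⇒ T = (0, 5/8)
2. U lies on line ZG with ZU:UG = 2:3 ⇒ U = (3/5, 2/5)
3. P lies on line GM with GP:PM = 1:3 ⇒ P = (1/2, 1/4)
2·[TGP] = -3/16, 2·[PGU] = -3/20
[TGP]:[PGU] = -3/16:-3/20 = 5/4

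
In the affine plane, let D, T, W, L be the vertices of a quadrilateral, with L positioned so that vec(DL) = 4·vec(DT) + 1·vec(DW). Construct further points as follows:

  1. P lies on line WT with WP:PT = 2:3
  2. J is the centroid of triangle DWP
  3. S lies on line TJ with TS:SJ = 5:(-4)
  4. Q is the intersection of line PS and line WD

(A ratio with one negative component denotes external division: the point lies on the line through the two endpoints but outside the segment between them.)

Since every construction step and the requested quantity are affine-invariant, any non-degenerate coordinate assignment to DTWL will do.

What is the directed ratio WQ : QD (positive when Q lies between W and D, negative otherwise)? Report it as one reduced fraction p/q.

Work in coordinates with D = (0, 0), T = (1, 0), W = (0, 1), L = (4, 1).
1. P lies on line WT with WP:PT = 2:3 ⇒ P = (2/5, 3/5)
2. J is the centroid of triangle DWP ⇒ J = (2/15, 8/15)
3. S lies on line TJ with TS:SJ = 5:(-4) ⇒ S = (-10/3, 8/3)
4. Q is the intersection of line PS and line WD ⇒ Q = (0, 23/28)
Q = W + t·(D−W) with t = 5/28, so WQ:QD = t:(1−t) = 5/28:23/28

WQ:QD = 5/23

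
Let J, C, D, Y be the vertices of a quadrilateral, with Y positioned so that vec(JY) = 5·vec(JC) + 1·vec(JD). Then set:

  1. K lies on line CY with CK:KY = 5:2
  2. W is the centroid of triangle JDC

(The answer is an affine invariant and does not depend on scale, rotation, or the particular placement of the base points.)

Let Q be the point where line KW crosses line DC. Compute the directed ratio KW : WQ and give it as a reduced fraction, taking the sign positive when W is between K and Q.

Set J = (0, 0), C = (1, 0), D = (0, 1), Y = (5, 1); any affine frame gives the same invariant.
1. K lies on line CY with CK:KY = 5:2 ⇒ K = (27/7, 5/7)
2. W is the centroid of triangle JDC ⇒ W = (1/3, 1/3)
line KW meets DC at Q = (26/41, 15/41)
W = K + t·(Q−K) with t = 82/75, so KW:WQ = 82/75:-7/75

KW:WQ = -82/7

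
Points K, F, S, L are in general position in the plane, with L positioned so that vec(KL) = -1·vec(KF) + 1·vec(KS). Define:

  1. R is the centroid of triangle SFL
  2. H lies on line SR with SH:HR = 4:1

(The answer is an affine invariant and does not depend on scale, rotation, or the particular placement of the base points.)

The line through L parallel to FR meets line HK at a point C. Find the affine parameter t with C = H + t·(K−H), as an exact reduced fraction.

Assign K = (0, 0), F = (1, 0), S = (0, 1), L = (-1, 1) — the answer is frame-independent, so this choice is without loss of generality.
1. R is the centroid of triangle SFL ⇒ R = (0, 2/3)
2. H lies on line SR with SH:HR = 4:1 ⇒ H = (0, 11/15)
through L parallel to FR: direction (-1, 2/3); meets HK at C = (0, 1/3)
C = H + t·(K−H) with t = 6/11

t = 6/11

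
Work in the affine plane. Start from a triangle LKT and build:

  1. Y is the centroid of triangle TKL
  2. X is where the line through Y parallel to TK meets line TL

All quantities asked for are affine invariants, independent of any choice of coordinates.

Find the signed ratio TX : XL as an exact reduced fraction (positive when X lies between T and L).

Assign L = (0, 0), K = (1, 0), T = (0, 1) — the answer is frame-independent, so this choice is without loss of generality.
1. Y is the centroid of triangle TKL ⇒ Y = (1/3, 1/3)
2. X is where the line through Y parallel to TK meets line TL ⇒ X = (0, 2/3)
X = T + t·(L−T) with t = 1/3, so TX:XL = t:(1−t) = 1/3:2/3

TX:XL = 1/2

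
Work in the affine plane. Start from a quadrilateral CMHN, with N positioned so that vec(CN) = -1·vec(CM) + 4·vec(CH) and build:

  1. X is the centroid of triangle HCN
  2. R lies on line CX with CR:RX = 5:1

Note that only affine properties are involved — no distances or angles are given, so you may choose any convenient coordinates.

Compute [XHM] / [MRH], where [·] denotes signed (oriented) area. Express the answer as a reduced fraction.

[XHM]:[MRH] = 3

Work in coordinates with C = (0, 0), M = (1, 0), H = (0, 1), N = (-1, 4).
1. X is the centroid of triangle HCN ⇒ X = (-1/3, 5/3)
2. R lies on line CX with CR:RX = 5:1 ⇒ R = (-5/18, 25/18)
2·[XHM] = 1/3, 2·[MRH] = 1/9
[XHM]:[MRH] = 1/3:1/9 = 3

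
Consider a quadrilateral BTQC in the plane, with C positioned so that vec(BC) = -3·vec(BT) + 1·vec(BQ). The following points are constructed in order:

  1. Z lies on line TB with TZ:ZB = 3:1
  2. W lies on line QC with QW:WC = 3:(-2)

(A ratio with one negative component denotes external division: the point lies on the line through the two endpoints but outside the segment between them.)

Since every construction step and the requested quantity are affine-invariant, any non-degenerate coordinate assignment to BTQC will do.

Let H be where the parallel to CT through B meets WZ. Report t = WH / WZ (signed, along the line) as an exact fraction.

t = 20/21

Set B = (0, 0), T = (1, 0), Q = (0, 1), C = (-3, 1); any affine frame gives the same invariant.
1. Z lies on line TB with TZ:ZB = 3:1 ⇒ Z = (1/4, 0)
2. W lies on line QC with QW:WC = 3:(-2) ⇒ W = (-9, 1)
through B parallel to CT: direction (4, -1); meets WZ at H = (-4/21, 1/21)
H = W + t·(Z−W) with t = 20/21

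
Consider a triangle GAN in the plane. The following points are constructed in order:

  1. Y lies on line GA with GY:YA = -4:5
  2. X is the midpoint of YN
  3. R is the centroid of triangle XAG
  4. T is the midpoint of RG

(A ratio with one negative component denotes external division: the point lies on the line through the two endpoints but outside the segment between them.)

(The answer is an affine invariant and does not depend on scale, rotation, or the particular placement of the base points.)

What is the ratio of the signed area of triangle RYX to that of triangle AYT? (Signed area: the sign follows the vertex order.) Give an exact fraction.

Work in coordinates with G = (0, 0), A = (1, 0), N = (0, 1).
1. Y lies on line GA with GY:YA = -4:5 ⇒ Y = (-4, 0)
2. X is the midpoint of YN ⇒ X = (-2, 1/2)
3. R is the centroid of triangle XAG ⇒ R = (-1/3, 1/6)
4. T is the midpoint of RG ⇒ T = (-1/6, 1/12)
2·[RYX] = -3/2, 2·[AYT] = -5/12
[RYX]:[AYT] = -3/2:-5/12 = 18/5

[RYX]:[AYT] = 18/5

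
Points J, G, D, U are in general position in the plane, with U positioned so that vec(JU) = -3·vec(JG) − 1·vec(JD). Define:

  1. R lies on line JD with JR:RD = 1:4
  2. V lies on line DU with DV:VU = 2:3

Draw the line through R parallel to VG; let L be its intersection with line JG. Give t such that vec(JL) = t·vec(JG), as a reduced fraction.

t = 11/5

Work in coordinates with J = (0, 0), G = (1, 0), D = (0, 1), U = (-3, -1).
1. R lies on line JD with JR:RD = 1:4 ⇒ R = (0, 1/5)
2. V lies on line DU with DV:VU = 2:3 ⇒ V = (-6/5, 1/5)
through R parallel to VG: direction (11/5, -1/5); meets JG at L = (11/5, 0)
L = J + t·(G−J) with t = 11/5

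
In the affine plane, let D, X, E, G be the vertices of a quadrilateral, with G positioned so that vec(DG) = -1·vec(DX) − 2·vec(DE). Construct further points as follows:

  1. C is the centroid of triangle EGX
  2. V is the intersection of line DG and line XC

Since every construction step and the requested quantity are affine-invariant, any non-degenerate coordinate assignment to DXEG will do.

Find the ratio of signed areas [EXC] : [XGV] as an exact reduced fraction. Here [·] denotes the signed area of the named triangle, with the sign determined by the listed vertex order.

Work in coordinates with D = (0, 0), X = (1, 0), E = (0, 1), G = (-1, -2).
1. C is the centroid of triangle EGX ⇒ C = (0, -1/3)
2. V is the intersection of line DG and line XC ⇒ V = (-1/5, -2/5)
2·[EXC] = -4/3, 2·[XGV] = -8/5
[EXC]:[XGV] = -4/3:-8/5 = 5/6

[EXC]:[XGV] = 5/6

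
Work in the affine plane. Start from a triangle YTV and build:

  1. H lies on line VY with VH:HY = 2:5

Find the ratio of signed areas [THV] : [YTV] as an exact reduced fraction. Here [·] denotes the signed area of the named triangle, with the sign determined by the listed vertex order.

Set Y = (0, 0), T = (1, 0), V = (0, 1); any affine frame gives the same invariant.
1. H lies on line VY with VH:HY = 2:5 ⇒ H = (0, 5/7)
2·[THV] = -2/7, 2·[YTV] = 1
[THV]:[YTV] = -2/7:1 = -2/7

[THV]:[YTV] = -2/7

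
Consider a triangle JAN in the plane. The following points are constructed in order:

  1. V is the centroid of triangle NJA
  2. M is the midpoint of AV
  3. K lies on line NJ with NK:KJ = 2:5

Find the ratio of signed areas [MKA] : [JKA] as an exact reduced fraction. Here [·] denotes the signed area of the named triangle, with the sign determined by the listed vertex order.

[MKA]:[JKA] = 1/10

Set J = (0, 0), A = (1, 0), N = (0, 1); any affine frame gives the same invariant.
1. V is the centroid of triangle NJA ⇒ V = (1/3, 1/3)
2. M is the midpoint of AV ⇒ M = (2/3, 1/6)
3. K lies on line NJ with NK:KJ = 2:5 ⇒ K = (0, 5/7)
2·[MKA] = -1/14, 2·[JKA] = -5/7
[MKA]:[JKA] = -1/14:-5/7 = 1/10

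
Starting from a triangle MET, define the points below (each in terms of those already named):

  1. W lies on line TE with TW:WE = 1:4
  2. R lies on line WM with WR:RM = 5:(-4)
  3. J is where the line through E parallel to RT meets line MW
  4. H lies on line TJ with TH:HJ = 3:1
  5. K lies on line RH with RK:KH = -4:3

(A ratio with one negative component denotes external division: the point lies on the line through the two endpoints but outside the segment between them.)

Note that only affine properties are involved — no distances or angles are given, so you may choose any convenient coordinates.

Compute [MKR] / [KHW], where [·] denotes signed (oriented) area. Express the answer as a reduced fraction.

[MKR]:[KHW] = 16/15

Work in coordinates with M = (0, 0), E = (1, 0), T = (0, 1).
1. W lies on line TE with TW:WE = 1:4 ⇒ W = (1/5, 4/5)
2. R lies on line WM with WR:RM = 5:(-4) ⇒ R = (-4/5, -16/5)
3. J is where the line through E parallel to RT meets line MW ⇒ J = (21/5, 84/5)
4. H lies on line TJ with TH:HJ = 3:1 ⇒ H = (63/20, 257/20)
5. K lies on line RH with RK:KH = -4:3 ⇒ K = (15, 61)
2·[MKR] = 4/5, 2·[KHW] = 3/4
[MKR]:[KHW] = 4/5:3/4 = 16/15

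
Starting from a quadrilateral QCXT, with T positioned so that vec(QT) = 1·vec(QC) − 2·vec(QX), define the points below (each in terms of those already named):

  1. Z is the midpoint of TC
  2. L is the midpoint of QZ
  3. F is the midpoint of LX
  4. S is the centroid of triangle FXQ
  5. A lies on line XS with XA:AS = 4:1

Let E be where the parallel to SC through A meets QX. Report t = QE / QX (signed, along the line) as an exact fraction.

t = 31/55

Work in coordinates with Q = (0, 0), C = (1, 0), X = (0, 1), T = (1, -2).
1. Z is the midpoint of TC ⇒ Z = (1, -1)
2. L is the midpoint of QZ ⇒ L = (1/2, -1/2)
3. F is the midpoint of LX ⇒ F = (1/4, 1/4)
4. S is the centroid of triangle FXQ ⇒ S = (1/12, 5/12)
5. A lies on line XS with XA:AS = 4:1 ⇒ A = (1/15, 8/15)
through A parallel to SC: direction (11/12, -5/12); meets QX at E = (0, 31/55)
E = Q + t·(X−Q) with t = 31/55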